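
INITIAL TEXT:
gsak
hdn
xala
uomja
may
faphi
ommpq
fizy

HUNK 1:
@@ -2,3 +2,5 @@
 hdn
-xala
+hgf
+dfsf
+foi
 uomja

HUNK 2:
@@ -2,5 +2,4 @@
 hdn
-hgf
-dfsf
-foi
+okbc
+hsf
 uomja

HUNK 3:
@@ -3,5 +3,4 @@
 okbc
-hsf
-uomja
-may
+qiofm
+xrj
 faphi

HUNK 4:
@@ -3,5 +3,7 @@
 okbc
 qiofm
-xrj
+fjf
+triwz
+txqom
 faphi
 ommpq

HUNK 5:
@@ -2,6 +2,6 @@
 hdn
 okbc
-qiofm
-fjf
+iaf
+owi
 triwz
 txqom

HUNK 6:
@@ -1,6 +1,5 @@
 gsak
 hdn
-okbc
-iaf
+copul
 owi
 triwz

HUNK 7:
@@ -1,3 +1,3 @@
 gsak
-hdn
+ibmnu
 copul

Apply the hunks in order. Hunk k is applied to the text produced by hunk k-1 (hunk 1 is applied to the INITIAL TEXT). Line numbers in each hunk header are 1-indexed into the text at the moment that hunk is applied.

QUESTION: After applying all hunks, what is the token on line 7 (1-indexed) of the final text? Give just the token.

Answer: faphi

Derivation:
Hunk 1: at line 2 remove [xala] add [hgf,dfsf,foi] -> 10 lines: gsak hdn hgf dfsf foi uomja may faphi ommpq fizy
Hunk 2: at line 2 remove [hgf,dfsf,foi] add [okbc,hsf] -> 9 lines: gsak hdn okbc hsf uomja may faphi ommpq fizy
Hunk 3: at line 3 remove [hsf,uomja,may] add [qiofm,xrj] -> 8 lines: gsak hdn okbc qiofm xrj faphi ommpq fizy
Hunk 4: at line 3 remove [xrj] add [fjf,triwz,txqom] -> 10 lines: gsak hdn okbc qiofm fjf triwz txqom faphi ommpq fizy
Hunk 5: at line 2 remove [qiofm,fjf] add [iaf,owi] -> 10 lines: gsak hdn okbc iaf owi triwz txqom faphi ommpq fizy
Hunk 6: at line 1 remove [okbc,iaf] add [copul] -> 9 lines: gsak hdn copul owi triwz txqom faphi ommpq fizy
Hunk 7: at line 1 remove [hdn] add [ibmnu] -> 9 lines: gsak ibmnu copul owi triwz txqom faphi ommpq fizy
Final line 7: faphi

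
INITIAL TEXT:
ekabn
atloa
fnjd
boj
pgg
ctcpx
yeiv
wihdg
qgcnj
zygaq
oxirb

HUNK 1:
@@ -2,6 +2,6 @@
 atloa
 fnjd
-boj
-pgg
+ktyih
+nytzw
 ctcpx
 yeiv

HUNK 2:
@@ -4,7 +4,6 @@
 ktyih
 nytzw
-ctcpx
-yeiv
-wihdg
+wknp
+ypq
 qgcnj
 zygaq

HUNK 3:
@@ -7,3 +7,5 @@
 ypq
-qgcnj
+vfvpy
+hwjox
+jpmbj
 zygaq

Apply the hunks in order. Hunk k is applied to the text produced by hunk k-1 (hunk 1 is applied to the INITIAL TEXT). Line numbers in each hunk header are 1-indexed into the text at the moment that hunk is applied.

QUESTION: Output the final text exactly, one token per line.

Answer: ekabn
atloa
fnjd
ktyih
nytzw
wknp
ypq
vfvpy
hwjox
jpmbj
zygaq
oxirb

Derivation:
Hunk 1: at line 2 remove [boj,pgg] add [ktyih,nytzw] -> 11 lines: ekabn atloa fnjd ktyih nytzw ctcpx yeiv wihdg qgcnj zygaq oxirb
Hunk 2: at line 4 remove [ctcpx,yeiv,wihdg] add [wknp,ypq] -> 10 lines: ekabn atloa fnjd ktyih nytzw wknp ypq qgcnj zygaq oxirb
Hunk 3: at line 7 remove [qgcnj] add [vfvpy,hwjox,jpmbj] -> 12 lines: ekabn atloa fnjd ktyih nytzw wknp ypq vfvpy hwjox jpmbj zygaq oxirb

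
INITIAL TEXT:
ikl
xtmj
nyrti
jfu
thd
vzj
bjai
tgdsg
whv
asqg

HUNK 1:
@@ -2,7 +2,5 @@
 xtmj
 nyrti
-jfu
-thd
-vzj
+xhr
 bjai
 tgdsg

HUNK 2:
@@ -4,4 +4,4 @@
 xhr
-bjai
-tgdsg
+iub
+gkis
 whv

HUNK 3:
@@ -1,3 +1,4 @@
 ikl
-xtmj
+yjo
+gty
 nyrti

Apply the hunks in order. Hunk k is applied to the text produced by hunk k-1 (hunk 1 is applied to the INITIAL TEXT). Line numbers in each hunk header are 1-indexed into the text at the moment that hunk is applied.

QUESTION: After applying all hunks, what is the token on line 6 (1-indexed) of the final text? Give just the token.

Answer: iub

Derivation:
Hunk 1: at line 2 remove [jfu,thd,vzj] add [xhr] -> 8 lines: ikl xtmj nyrti xhr bjai tgdsg whv asqg
Hunk 2: at line 4 remove [bjai,tgdsg] add [iub,gkis] -> 8 lines: ikl xtmj nyrti xhr iub gkis whv asqg
Hunk 3: at line 1 remove [xtmj] add [yjo,gty] -> 9 lines: ikl yjo gty nyrti xhr iub gkis whv asqg
Final line 6: iub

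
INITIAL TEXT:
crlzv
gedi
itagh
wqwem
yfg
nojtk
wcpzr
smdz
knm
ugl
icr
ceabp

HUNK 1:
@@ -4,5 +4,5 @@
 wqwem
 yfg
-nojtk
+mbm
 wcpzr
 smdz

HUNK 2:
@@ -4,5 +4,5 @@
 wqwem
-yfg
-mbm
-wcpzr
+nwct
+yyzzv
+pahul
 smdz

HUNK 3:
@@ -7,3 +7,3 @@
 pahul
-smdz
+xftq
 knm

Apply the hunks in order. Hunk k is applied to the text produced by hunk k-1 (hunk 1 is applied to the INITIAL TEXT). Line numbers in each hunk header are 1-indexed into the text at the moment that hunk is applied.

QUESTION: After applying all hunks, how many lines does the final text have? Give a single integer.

Hunk 1: at line 4 remove [nojtk] add [mbm] -> 12 lines: crlzv gedi itagh wqwem yfg mbm wcpzr smdz knm ugl icr ceabp
Hunk 2: at line 4 remove [yfg,mbm,wcpzr] add [nwct,yyzzv,pahul] -> 12 lines: crlzv gedi itagh wqwem nwct yyzzv pahul smdz knm ugl icr ceabp
Hunk 3: at line 7 remove [smdz] add [xftq] -> 12 lines: crlzv gedi itagh wqwem nwct yyzzv pahul xftq knm ugl icr ceabp
Final line count: 12

Answer: 12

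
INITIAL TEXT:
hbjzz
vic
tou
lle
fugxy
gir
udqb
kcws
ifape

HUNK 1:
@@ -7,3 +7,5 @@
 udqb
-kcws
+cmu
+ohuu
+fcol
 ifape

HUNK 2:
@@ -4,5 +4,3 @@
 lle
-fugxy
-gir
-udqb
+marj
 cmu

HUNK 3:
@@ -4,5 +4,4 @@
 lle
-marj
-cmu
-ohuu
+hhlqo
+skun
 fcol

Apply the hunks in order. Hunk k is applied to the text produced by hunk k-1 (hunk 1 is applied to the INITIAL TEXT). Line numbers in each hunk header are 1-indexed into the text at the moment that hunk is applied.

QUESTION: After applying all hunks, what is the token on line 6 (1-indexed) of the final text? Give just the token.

Answer: skun

Derivation:
Hunk 1: at line 7 remove [kcws] add [cmu,ohuu,fcol] -> 11 lines: hbjzz vic tou lle fugxy gir udqb cmu ohuu fcol ifape
Hunk 2: at line 4 remove [fugxy,gir,udqb] add [marj] -> 9 lines: hbjzz vic tou lle marj cmu ohuu fcol ifape
Hunk 3: at line 4 remove [marj,cmu,ohuu] add [hhlqo,skun] -> 8 lines: hbjzz vic tou lle hhlqo skun fcol ifape
Final line 6: skun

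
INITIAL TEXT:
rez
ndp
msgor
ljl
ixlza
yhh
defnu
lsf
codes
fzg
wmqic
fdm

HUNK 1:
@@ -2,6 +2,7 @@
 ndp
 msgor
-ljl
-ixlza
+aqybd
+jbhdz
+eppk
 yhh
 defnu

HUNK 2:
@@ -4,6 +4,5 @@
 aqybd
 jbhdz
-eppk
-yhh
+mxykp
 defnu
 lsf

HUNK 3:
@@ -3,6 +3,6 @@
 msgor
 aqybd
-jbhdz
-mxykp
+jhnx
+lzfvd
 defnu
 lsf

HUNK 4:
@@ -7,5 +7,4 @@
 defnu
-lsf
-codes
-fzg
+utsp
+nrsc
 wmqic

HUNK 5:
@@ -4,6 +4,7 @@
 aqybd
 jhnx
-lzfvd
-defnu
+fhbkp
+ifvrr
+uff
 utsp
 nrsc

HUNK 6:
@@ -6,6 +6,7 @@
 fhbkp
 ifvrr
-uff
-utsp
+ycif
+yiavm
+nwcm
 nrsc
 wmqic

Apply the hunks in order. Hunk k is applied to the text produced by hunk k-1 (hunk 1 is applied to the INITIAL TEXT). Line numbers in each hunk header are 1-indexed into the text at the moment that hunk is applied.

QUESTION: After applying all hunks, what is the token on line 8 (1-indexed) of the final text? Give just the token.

Hunk 1: at line 2 remove [ljl,ixlza] add [aqybd,jbhdz,eppk] -> 13 lines: rez ndp msgor aqybd jbhdz eppk yhh defnu lsf codes fzg wmqic fdm
Hunk 2: at line 4 remove [eppk,yhh] add [mxykp] -> 12 lines: rez ndp msgor aqybd jbhdz mxykp defnu lsf codes fzg wmqic fdm
Hunk 3: at line 3 remove [jbhdz,mxykp] add [jhnx,lzfvd] -> 12 lines: rez ndp msgor aqybd jhnx lzfvd defnu lsf codes fzg wmqic fdm
Hunk 4: at line 7 remove [lsf,codes,fzg] add [utsp,nrsc] -> 11 lines: rez ndp msgor aqybd jhnx lzfvd defnu utsp nrsc wmqic fdm
Hunk 5: at line 4 remove [lzfvd,defnu] add [fhbkp,ifvrr,uff] -> 12 lines: rez ndp msgor aqybd jhnx fhbkp ifvrr uff utsp nrsc wmqic fdm
Hunk 6: at line 6 remove [uff,utsp] add [ycif,yiavm,nwcm] -> 13 lines: rez ndp msgor aqybd jhnx fhbkp ifvrr ycif yiavm nwcm nrsc wmqic fdm
Final line 8: ycif

Answer: ycif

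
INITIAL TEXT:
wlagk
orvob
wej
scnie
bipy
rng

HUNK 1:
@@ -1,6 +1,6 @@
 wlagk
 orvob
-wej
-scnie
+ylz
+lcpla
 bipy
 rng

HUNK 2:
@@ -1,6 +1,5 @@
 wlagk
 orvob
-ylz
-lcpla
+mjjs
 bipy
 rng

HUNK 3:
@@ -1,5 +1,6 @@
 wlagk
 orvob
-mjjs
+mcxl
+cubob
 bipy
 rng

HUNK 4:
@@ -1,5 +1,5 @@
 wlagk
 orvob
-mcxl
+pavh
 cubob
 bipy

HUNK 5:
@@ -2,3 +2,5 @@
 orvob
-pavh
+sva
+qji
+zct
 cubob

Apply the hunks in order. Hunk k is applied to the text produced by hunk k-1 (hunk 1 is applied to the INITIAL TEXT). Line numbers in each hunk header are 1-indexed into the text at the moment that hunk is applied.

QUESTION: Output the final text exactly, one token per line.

Answer: wlagk
orvob
sva
qji
zct
cubob
bipy
rng

Derivation:
Hunk 1: at line 1 remove [wej,scnie] add [ylz,lcpla] -> 6 lines: wlagk orvob ylz lcpla bipy rng
Hunk 2: at line 1 remove [ylz,lcpla] add [mjjs] -> 5 lines: wlagk orvob mjjs bipy rng
Hunk 3: at line 1 remove [mjjs] add [mcxl,cubob] -> 6 lines: wlagk orvob mcxl cubob bipy rng
Hunk 4: at line 1 remove [mcxl] add [pavh] -> 6 lines: wlagk orvob pavh cubob bipy rng
Hunk 5: at line 2 remove [pavh] add [sva,qji,zct] -> 8 lines: wlagk orvob sva qji zct cubob bipy rng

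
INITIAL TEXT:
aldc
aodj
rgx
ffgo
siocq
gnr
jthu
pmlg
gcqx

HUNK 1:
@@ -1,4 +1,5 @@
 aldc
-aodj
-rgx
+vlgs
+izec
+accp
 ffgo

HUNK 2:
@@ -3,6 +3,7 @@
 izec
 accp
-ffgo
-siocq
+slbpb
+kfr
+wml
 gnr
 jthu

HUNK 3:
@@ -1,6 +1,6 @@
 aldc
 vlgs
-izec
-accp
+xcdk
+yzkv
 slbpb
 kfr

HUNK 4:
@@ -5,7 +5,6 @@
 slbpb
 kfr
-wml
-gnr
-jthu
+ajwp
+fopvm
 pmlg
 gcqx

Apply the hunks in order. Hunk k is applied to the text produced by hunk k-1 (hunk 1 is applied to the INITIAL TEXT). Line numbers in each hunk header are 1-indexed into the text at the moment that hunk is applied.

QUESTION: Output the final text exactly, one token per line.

Answer: aldc
vlgs
xcdk
yzkv
slbpb
kfr
ajwp
fopvm
pmlg
gcqx

Derivation:
Hunk 1: at line 1 remove [aodj,rgx] add [vlgs,izec,accp] -> 10 lines: aldc vlgs izec accp ffgo siocq gnr jthu pmlg gcqx
Hunk 2: at line 3 remove [ffgo,siocq] add [slbpb,kfr,wml] -> 11 lines: aldc vlgs izec accp slbpb kfr wml gnr jthu pmlg gcqx
Hunk 3: at line 1 remove [izec,accp] add [xcdk,yzkv] -> 11 lines: aldc vlgs xcdk yzkv slbpb kfr wml gnr jthu pmlg gcqx
Hunk 4: at line 5 remove [wml,gnr,jthu] add [ajwp,fopvm] -> 10 lines: aldc vlgs xcdk yzkv slbpb kfr ajwp fopvm pmlg gcqx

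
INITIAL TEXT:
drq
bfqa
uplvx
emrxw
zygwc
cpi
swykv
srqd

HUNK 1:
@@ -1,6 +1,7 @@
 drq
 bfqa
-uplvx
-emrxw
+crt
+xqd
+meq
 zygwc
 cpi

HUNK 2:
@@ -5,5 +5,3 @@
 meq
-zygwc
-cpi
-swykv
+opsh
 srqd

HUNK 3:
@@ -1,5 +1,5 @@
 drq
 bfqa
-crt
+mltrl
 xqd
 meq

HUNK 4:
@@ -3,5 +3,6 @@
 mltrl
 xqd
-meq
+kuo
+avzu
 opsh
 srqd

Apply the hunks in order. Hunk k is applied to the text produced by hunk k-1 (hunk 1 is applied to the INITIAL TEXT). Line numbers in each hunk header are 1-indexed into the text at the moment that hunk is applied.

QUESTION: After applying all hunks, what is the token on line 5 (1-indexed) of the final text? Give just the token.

Answer: kuo

Derivation:
Hunk 1: at line 1 remove [uplvx,emrxw] add [crt,xqd,meq] -> 9 lines: drq bfqa crt xqd meq zygwc cpi swykv srqd
Hunk 2: at line 5 remove [zygwc,cpi,swykv] add [opsh] -> 7 lines: drq bfqa crt xqd meq opsh srqd
Hunk 3: at line 1 remove [crt] add [mltrl] -> 7 lines: drq bfqa mltrl xqd meq opsh srqd
Hunk 4: at line 3 remove [meq] add [kuo,avzu] -> 8 lines: drq bfqa mltrl xqd kuo avzu opsh srqd
Final line 5: kuo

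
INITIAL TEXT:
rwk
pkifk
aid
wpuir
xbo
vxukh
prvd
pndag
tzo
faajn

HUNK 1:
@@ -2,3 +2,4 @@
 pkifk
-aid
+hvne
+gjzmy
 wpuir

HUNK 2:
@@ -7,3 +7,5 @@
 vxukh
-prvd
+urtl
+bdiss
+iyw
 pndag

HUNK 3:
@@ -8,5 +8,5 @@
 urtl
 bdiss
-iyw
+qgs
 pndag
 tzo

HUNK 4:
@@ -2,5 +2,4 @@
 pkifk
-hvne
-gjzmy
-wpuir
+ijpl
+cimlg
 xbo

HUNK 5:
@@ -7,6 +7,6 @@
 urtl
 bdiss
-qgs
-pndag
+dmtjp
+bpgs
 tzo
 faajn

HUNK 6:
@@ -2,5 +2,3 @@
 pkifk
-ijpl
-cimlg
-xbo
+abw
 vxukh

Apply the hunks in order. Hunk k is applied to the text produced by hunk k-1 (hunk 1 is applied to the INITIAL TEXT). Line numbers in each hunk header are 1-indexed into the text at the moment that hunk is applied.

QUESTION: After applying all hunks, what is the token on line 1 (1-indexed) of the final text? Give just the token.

Hunk 1: at line 2 remove [aid] add [hvne,gjzmy] -> 11 lines: rwk pkifk hvne gjzmy wpuir xbo vxukh prvd pndag tzo faajn
Hunk 2: at line 7 remove [prvd] add [urtl,bdiss,iyw] -> 13 lines: rwk pkifk hvne gjzmy wpuir xbo vxukh urtl bdiss iyw pndag tzo faajn
Hunk 3: at line 8 remove [iyw] add [qgs] -> 13 lines: rwk pkifk hvne gjzmy wpuir xbo vxukh urtl bdiss qgs pndag tzo faajn
Hunk 4: at line 2 remove [hvne,gjzmy,wpuir] add [ijpl,cimlg] -> 12 lines: rwk pkifk ijpl cimlg xbo vxukh urtl bdiss qgs pndag tzo faajn
Hunk 5: at line 7 remove [qgs,pndag] add [dmtjp,bpgs] -> 12 lines: rwk pkifk ijpl cimlg xbo vxukh urtl bdiss dmtjp bpgs tzo faajn
Hunk 6: at line 2 remove [ijpl,cimlg,xbo] add [abw] -> 10 lines: rwk pkifk abw vxukh urtl bdiss dmtjp bpgs tzo faajn
Final line 1: rwk

Answer: rwk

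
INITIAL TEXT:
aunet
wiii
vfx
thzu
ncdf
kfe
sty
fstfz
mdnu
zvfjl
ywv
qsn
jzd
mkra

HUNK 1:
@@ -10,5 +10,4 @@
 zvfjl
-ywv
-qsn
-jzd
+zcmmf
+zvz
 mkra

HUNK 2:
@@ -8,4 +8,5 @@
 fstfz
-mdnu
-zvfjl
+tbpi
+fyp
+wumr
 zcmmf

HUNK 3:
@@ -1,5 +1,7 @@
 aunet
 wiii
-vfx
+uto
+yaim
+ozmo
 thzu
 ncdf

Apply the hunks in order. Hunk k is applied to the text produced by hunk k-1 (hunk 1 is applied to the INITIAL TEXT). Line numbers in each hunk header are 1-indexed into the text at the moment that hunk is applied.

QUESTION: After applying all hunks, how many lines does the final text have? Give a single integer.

Hunk 1: at line 10 remove [ywv,qsn,jzd] add [zcmmf,zvz] -> 13 lines: aunet wiii vfx thzu ncdf kfe sty fstfz mdnu zvfjl zcmmf zvz mkra
Hunk 2: at line 8 remove [mdnu,zvfjl] add [tbpi,fyp,wumr] -> 14 lines: aunet wiii vfx thzu ncdf kfe sty fstfz tbpi fyp wumr zcmmf zvz mkra
Hunk 3: at line 1 remove [vfx] add [uto,yaim,ozmo] -> 16 lines: aunet wiii uto yaim ozmo thzu ncdf kfe sty fstfz tbpi fyp wumr zcmmf zvz mkra
Final line count: 16

Answer: 16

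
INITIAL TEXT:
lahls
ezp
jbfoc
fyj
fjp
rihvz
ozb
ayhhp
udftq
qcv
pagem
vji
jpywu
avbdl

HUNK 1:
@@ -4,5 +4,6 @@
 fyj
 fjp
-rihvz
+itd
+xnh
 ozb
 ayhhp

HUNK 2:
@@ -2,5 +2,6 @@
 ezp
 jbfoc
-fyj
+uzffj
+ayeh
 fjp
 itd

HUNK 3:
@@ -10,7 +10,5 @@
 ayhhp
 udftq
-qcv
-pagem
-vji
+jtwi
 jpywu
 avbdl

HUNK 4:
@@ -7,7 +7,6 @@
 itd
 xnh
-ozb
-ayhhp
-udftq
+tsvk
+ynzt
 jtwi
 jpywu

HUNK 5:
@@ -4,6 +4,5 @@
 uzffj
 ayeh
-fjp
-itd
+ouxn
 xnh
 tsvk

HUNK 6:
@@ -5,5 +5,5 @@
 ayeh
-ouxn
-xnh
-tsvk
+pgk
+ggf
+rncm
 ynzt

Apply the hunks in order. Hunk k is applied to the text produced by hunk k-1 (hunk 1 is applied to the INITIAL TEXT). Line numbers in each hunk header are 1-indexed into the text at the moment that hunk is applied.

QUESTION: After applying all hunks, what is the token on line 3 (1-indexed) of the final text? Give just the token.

Answer: jbfoc

Derivation:
Hunk 1: at line 4 remove [rihvz] add [itd,xnh] -> 15 lines: lahls ezp jbfoc fyj fjp itd xnh ozb ayhhp udftq qcv pagem vji jpywu avbdl
Hunk 2: at line 2 remove [fyj] add [uzffj,ayeh] -> 16 lines: lahls ezp jbfoc uzffj ayeh fjp itd xnh ozb ayhhp udftq qcv pagem vji jpywu avbdl
Hunk 3: at line 10 remove [qcv,pagem,vji] add [jtwi] -> 14 lines: lahls ezp jbfoc uzffj ayeh fjp itd xnh ozb ayhhp udftq jtwi jpywu avbdl
Hunk 4: at line 7 remove [ozb,ayhhp,udftq] add [tsvk,ynzt] -> 13 lines: lahls ezp jbfoc uzffj ayeh fjp itd xnh tsvk ynzt jtwi jpywu avbdl
Hunk 5: at line 4 remove [fjp,itd] add [ouxn] -> 12 lines: lahls ezp jbfoc uzffj ayeh ouxn xnh tsvk ynzt jtwi jpywu avbdl
Hunk 6: at line 5 remove [ouxn,xnh,tsvk] add [pgk,ggf,rncm] -> 12 lines: lahls ezp jbfoc uzffj ayeh pgk ggf rncm ynzt jtwi jpywu avbdl
Final line 3: jbfoc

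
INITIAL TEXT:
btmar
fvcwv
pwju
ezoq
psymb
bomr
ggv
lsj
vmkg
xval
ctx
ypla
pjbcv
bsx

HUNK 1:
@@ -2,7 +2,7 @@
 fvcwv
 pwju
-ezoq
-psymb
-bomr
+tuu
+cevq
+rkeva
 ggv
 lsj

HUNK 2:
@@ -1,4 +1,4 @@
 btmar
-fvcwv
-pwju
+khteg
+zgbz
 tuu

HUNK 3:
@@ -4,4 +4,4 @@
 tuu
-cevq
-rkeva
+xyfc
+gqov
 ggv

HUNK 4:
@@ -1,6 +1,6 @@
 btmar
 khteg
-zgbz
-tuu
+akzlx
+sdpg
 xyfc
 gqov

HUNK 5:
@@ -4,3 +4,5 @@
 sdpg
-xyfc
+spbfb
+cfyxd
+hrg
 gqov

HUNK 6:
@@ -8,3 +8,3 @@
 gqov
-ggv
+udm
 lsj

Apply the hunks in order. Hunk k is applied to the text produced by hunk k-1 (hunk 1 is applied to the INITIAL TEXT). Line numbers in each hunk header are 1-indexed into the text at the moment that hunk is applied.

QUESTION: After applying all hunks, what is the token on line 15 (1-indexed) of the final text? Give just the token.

Hunk 1: at line 2 remove [ezoq,psymb,bomr] add [tuu,cevq,rkeva] -> 14 lines: btmar fvcwv pwju tuu cevq rkeva ggv lsj vmkg xval ctx ypla pjbcv bsx
Hunk 2: at line 1 remove [fvcwv,pwju] add [khteg,zgbz] -> 14 lines: btmar khteg zgbz tuu cevq rkeva ggv lsj vmkg xval ctx ypla pjbcv bsx
Hunk 3: at line 4 remove [cevq,rkeva] add [xyfc,gqov] -> 14 lines: btmar khteg zgbz tuu xyfc gqov ggv lsj vmkg xval ctx ypla pjbcv bsx
Hunk 4: at line 1 remove [zgbz,tuu] add [akzlx,sdpg] -> 14 lines: btmar khteg akzlx sdpg xyfc gqov ggv lsj vmkg xval ctx ypla pjbcv bsx
Hunk 5: at line 4 remove [xyfc] add [spbfb,cfyxd,hrg] -> 16 lines: btmar khteg akzlx sdpg spbfb cfyxd hrg gqov ggv lsj vmkg xval ctx ypla pjbcv bsx
Hunk 6: at line 8 remove [ggv] add [udm] -> 16 lines: btmar khteg akzlx sdpg spbfb cfyxd hrg gqov udm lsj vmkg xval ctx ypla pjbcv bsx
Final line 15: pjbcv

Answer: pjbcv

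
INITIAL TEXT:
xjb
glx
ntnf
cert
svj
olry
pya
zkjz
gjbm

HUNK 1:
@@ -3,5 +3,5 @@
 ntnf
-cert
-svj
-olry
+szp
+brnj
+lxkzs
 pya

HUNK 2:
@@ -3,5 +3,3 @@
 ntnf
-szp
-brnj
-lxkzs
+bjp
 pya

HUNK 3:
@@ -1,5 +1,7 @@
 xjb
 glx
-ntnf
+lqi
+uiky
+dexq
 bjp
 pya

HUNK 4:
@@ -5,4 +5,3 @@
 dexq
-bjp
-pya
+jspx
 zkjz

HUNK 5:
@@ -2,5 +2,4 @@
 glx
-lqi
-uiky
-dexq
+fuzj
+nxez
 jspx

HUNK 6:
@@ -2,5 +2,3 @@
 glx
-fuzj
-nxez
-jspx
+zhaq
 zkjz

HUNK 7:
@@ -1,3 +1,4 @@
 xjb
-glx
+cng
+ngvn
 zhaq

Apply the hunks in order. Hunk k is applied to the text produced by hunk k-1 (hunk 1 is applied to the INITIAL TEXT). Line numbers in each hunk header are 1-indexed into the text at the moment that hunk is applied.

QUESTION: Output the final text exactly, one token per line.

Hunk 1: at line 3 remove [cert,svj,olry] add [szp,brnj,lxkzs] -> 9 lines: xjb glx ntnf szp brnj lxkzs pya zkjz gjbm
Hunk 2: at line 3 remove [szp,brnj,lxkzs] add [bjp] -> 7 lines: xjb glx ntnf bjp pya zkjz gjbm
Hunk 3: at line 1 remove [ntnf] add [lqi,uiky,dexq] -> 9 lines: xjb glx lqi uiky dexq bjp pya zkjz gjbm
Hunk 4: at line 5 remove [bjp,pya] add [jspx] -> 8 lines: xjb glx lqi uiky dexq jspx zkjz gjbm
Hunk 5: at line 2 remove [lqi,uiky,dexq] add [fuzj,nxez] -> 7 lines: xjb glx fuzj nxez jspx zkjz gjbm
Hunk 6: at line 2 remove [fuzj,nxez,jspx] add [zhaq] -> 5 lines: xjb glx zhaq zkjz gjbm
Hunk 7: at line 1 remove [glx] add [cng,ngvn] -> 6 lines: xjb cng ngvn zhaq zkjz gjbm

Answer: xjb
cng
ngvn
zhaq
zkjz
gjbm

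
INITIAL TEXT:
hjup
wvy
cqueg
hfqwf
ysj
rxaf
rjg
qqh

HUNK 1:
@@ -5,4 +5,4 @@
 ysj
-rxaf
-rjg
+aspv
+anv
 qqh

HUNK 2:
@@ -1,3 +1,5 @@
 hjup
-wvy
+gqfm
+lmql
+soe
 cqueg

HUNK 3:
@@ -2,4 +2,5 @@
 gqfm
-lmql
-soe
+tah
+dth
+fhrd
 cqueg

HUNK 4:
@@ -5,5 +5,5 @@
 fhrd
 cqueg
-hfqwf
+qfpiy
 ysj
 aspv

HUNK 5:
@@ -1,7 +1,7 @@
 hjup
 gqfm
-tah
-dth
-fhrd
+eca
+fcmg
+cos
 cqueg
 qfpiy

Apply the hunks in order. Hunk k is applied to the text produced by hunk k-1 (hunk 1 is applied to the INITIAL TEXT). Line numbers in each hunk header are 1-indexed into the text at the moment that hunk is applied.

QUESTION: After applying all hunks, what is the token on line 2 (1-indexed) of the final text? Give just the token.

Answer: gqfm

Derivation:
Hunk 1: at line 5 remove [rxaf,rjg] add [aspv,anv] -> 8 lines: hjup wvy cqueg hfqwf ysj aspv anv qqh
Hunk 2: at line 1 remove [wvy] add [gqfm,lmql,soe] -> 10 lines: hjup gqfm lmql soe cqueg hfqwf ysj aspv anv qqh
Hunk 3: at line 2 remove [lmql,soe] add [tah,dth,fhrd] -> 11 lines: hjup gqfm tah dth fhrd cqueg hfqwf ysj aspv anv qqh
Hunk 4: at line 5 remove [hfqwf] add [qfpiy] -> 11 lines: hjup gqfm tah dth fhrd cqueg qfpiy ysj aspv anv qqh
Hunk 5: at line 1 remove [tah,dth,fhrd] add [eca,fcmg,cos] -> 11 lines: hjup gqfm eca fcmg cos cqueg qfpiy ysj aspv anv qqh
Final line 2: gqfm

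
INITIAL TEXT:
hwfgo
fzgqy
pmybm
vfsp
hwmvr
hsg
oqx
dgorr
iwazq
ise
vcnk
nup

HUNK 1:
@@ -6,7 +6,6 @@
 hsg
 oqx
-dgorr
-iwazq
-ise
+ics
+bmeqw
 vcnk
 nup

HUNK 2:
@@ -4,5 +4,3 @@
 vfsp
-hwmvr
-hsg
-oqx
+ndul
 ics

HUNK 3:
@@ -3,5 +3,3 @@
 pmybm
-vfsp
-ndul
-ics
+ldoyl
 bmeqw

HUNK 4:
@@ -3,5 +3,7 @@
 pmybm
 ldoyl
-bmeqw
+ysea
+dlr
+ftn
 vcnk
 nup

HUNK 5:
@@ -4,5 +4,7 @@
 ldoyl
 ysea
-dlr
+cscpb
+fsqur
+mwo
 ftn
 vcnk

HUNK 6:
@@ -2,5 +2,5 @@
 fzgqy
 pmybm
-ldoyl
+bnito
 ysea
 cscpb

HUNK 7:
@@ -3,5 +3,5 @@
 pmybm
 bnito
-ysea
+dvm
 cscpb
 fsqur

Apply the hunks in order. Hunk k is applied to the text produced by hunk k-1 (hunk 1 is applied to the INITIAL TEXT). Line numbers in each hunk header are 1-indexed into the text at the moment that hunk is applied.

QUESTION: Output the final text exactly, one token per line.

Answer: hwfgo
fzgqy
pmybm
bnito
dvm
cscpb
fsqur
mwo
ftn
vcnk
nup

Derivation:
Hunk 1: at line 6 remove [dgorr,iwazq,ise] add [ics,bmeqw] -> 11 lines: hwfgo fzgqy pmybm vfsp hwmvr hsg oqx ics bmeqw vcnk nup
Hunk 2: at line 4 remove [hwmvr,hsg,oqx] add [ndul] -> 9 lines: hwfgo fzgqy pmybm vfsp ndul ics bmeqw vcnk nup
Hunk 3: at line 3 remove [vfsp,ndul,ics] add [ldoyl] -> 7 lines: hwfgo fzgqy pmybm ldoyl bmeqw vcnk nup
Hunk 4: at line 3 remove [bmeqw] add [ysea,dlr,ftn] -> 9 lines: hwfgo fzgqy pmybm ldoyl ysea dlr ftn vcnk nup
Hunk 5: at line 4 remove [dlr] add [cscpb,fsqur,mwo] -> 11 lines: hwfgo fzgqy pmybm ldoyl ysea cscpb fsqur mwo ftn vcnk nup
Hunk 6: at line 2 remove [ldoyl] add [bnito] -> 11 lines: hwfgo fzgqy pmybm bnito ysea cscpb fsqur mwo ftn vcnk nup
Hunk 7: at line 3 remove [ysea] add [dvm] -> 11 lines: hwfgo fzgqy pmybm bnito dvm cscpb fsqur mwo ftn vcnk nup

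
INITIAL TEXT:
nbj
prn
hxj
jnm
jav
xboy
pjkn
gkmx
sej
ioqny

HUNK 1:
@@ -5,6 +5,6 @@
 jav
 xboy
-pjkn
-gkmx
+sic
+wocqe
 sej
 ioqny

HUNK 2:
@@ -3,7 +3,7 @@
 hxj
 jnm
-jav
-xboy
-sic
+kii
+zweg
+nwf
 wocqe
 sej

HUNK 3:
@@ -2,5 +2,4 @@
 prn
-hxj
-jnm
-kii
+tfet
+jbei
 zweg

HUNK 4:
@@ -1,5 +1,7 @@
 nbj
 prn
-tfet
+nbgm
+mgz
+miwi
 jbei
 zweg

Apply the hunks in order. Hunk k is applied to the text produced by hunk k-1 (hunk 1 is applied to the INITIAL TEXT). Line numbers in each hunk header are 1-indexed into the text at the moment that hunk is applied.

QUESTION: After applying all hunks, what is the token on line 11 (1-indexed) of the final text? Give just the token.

Hunk 1: at line 5 remove [pjkn,gkmx] add [sic,wocqe] -> 10 lines: nbj prn hxj jnm jav xboy sic wocqe sej ioqny
Hunk 2: at line 3 remove [jav,xboy,sic] add [kii,zweg,nwf] -> 10 lines: nbj prn hxj jnm kii zweg nwf wocqe sej ioqny
Hunk 3: at line 2 remove [hxj,jnm,kii] add [tfet,jbei] -> 9 lines: nbj prn tfet jbei zweg nwf wocqe sej ioqny
Hunk 4: at line 1 remove [tfet] add [nbgm,mgz,miwi] -> 11 lines: nbj prn nbgm mgz miwi jbei zweg nwf wocqe sej ioqny
Final line 11: ioqny

Answer: ioqny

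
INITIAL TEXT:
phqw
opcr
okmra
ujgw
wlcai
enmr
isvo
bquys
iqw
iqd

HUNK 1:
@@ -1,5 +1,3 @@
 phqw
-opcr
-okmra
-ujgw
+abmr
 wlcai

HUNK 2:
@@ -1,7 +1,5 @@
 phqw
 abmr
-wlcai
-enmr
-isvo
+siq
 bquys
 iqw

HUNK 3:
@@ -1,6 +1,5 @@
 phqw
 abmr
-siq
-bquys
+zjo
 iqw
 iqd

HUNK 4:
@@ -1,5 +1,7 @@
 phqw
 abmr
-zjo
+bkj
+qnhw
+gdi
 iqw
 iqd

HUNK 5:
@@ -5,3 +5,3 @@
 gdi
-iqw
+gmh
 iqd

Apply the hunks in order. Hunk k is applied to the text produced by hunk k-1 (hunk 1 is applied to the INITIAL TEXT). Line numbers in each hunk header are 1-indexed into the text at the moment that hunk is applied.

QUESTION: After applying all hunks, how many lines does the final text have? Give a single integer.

Answer: 7

Derivation:
Hunk 1: at line 1 remove [opcr,okmra,ujgw] add [abmr] -> 8 lines: phqw abmr wlcai enmr isvo bquys iqw iqd
Hunk 2: at line 1 remove [wlcai,enmr,isvo] add [siq] -> 6 lines: phqw abmr siq bquys iqw iqd
Hunk 3: at line 1 remove [siq,bquys] add [zjo] -> 5 lines: phqw abmr zjo iqw iqd
Hunk 4: at line 1 remove [zjo] add [bkj,qnhw,gdi] -> 7 lines: phqw abmr bkj qnhw gdi iqw iqd
Hunk 5: at line 5 remove [iqw] add [gmh] -> 7 lines: phqw abmr bkj qnhw gdi gmh iqd
Final line count: 7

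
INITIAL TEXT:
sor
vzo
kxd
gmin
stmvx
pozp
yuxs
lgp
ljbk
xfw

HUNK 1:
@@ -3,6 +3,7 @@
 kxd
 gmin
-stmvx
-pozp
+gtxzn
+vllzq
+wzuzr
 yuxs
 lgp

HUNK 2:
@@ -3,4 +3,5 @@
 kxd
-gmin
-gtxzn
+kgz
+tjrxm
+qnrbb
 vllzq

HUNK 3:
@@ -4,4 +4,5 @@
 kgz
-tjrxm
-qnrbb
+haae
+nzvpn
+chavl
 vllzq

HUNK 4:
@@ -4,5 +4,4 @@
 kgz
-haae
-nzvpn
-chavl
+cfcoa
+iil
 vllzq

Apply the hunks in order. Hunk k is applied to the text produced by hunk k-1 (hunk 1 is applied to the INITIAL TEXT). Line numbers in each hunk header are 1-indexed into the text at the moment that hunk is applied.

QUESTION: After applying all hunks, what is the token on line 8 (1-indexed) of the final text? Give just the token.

Hunk 1: at line 3 remove [stmvx,pozp] add [gtxzn,vllzq,wzuzr] -> 11 lines: sor vzo kxd gmin gtxzn vllzq wzuzr yuxs lgp ljbk xfw
Hunk 2: at line 3 remove [gmin,gtxzn] add [kgz,tjrxm,qnrbb] -> 12 lines: sor vzo kxd kgz tjrxm qnrbb vllzq wzuzr yuxs lgp ljbk xfw
Hunk 3: at line 4 remove [tjrxm,qnrbb] add [haae,nzvpn,chavl] -> 13 lines: sor vzo kxd kgz haae nzvpn chavl vllzq wzuzr yuxs lgp ljbk xfw
Hunk 4: at line 4 remove [haae,nzvpn,chavl] add [cfcoa,iil] -> 12 lines: sor vzo kxd kgz cfcoa iil vllzq wzuzr yuxs lgp ljbk xfw
Final line 8: wzuzr

Answer: wzuzr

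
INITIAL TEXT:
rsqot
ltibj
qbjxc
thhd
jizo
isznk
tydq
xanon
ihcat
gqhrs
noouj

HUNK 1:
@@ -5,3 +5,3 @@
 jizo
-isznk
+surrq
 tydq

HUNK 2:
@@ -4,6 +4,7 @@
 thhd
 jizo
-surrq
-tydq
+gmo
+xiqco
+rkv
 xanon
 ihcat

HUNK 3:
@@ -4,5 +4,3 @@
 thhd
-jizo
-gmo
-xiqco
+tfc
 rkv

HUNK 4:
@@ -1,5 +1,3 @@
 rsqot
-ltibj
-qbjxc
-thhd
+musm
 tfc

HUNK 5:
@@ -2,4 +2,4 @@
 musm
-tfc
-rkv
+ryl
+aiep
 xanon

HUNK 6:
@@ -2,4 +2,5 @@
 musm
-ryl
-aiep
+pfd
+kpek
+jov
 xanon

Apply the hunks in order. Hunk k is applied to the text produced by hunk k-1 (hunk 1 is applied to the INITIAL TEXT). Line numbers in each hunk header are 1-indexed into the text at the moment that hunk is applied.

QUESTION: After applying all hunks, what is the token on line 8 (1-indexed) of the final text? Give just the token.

Answer: gqhrs

Derivation:
Hunk 1: at line 5 remove [isznk] add [surrq] -> 11 lines: rsqot ltibj qbjxc thhd jizo surrq tydq xanon ihcat gqhrs noouj
Hunk 2: at line 4 remove [surrq,tydq] add [gmo,xiqco,rkv] -> 12 lines: rsqot ltibj qbjxc thhd jizo gmo xiqco rkv xanon ihcat gqhrs noouj
Hunk 3: at line 4 remove [jizo,gmo,xiqco] add [tfc] -> 10 lines: rsqot ltibj qbjxc thhd tfc rkv xanon ihcat gqhrs noouj
Hunk 4: at line 1 remove [ltibj,qbjxc,thhd] add [musm] -> 8 lines: rsqot musm tfc rkv xanon ihcat gqhrs noouj
Hunk 5: at line 2 remove [tfc,rkv] add [ryl,aiep] -> 8 lines: rsqot musm ryl aiep xanon ihcat gqhrs noouj
Hunk 6: at line 2 remove [ryl,aiep] add [pfd,kpek,jov] -> 9 lines: rsqot musm pfd kpek jov xanon ihcat gqhrs noouj
Final line 8: gqhrs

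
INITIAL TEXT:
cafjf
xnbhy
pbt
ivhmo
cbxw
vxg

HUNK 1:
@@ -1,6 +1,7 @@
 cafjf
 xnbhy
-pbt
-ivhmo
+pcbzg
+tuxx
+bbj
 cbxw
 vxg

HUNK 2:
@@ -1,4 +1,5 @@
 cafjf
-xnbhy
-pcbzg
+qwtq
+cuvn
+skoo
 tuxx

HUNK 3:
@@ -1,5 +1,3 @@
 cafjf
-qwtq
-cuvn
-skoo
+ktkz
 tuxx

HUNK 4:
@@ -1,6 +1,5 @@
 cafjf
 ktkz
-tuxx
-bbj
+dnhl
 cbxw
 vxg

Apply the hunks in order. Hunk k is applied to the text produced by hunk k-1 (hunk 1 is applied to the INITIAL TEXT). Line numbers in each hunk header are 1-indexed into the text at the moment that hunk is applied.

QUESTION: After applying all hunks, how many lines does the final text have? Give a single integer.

Answer: 5

Derivation:
Hunk 1: at line 1 remove [pbt,ivhmo] add [pcbzg,tuxx,bbj] -> 7 lines: cafjf xnbhy pcbzg tuxx bbj cbxw vxg
Hunk 2: at line 1 remove [xnbhy,pcbzg] add [qwtq,cuvn,skoo] -> 8 lines: cafjf qwtq cuvn skoo tuxx bbj cbxw vxg
Hunk 3: at line 1 remove [qwtq,cuvn,skoo] add [ktkz] -> 6 lines: cafjf ktkz tuxx bbj cbxw vxg
Hunk 4: at line 1 remove [tuxx,bbj] add [dnhl] -> 5 lines: cafjf ktkz dnhl cbxw vxg
Final line count: 5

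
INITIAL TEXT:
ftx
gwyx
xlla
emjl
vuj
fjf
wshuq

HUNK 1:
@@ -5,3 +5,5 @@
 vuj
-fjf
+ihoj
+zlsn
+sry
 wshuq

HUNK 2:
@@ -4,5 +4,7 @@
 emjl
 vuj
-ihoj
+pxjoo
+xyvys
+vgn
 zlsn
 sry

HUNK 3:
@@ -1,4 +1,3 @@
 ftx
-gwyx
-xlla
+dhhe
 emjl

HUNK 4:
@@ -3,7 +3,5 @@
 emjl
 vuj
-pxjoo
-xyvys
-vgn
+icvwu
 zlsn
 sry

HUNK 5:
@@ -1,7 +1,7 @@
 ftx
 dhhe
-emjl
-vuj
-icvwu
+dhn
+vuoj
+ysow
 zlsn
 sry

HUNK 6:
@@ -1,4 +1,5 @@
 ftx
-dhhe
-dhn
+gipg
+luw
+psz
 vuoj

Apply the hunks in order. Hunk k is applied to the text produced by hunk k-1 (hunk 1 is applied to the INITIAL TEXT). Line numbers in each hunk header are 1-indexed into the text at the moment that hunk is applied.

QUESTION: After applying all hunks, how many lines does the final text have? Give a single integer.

Hunk 1: at line 5 remove [fjf] add [ihoj,zlsn,sry] -> 9 lines: ftx gwyx xlla emjl vuj ihoj zlsn sry wshuq
Hunk 2: at line 4 remove [ihoj] add [pxjoo,xyvys,vgn] -> 11 lines: ftx gwyx xlla emjl vuj pxjoo xyvys vgn zlsn sry wshuq
Hunk 3: at line 1 remove [gwyx,xlla] add [dhhe] -> 10 lines: ftx dhhe emjl vuj pxjoo xyvys vgn zlsn sry wshuq
Hunk 4: at line 3 remove [pxjoo,xyvys,vgn] add [icvwu] -> 8 lines: ftx dhhe emjl vuj icvwu zlsn sry wshuq
Hunk 5: at line 1 remove [emjl,vuj,icvwu] add [dhn,vuoj,ysow] -> 8 lines: ftx dhhe dhn vuoj ysow zlsn sry wshuq
Hunk 6: at line 1 remove [dhhe,dhn] add [gipg,luw,psz] -> 9 lines: ftx gipg luw psz vuoj ysow zlsn sry wshuq
Final line count: 9

Answer: 9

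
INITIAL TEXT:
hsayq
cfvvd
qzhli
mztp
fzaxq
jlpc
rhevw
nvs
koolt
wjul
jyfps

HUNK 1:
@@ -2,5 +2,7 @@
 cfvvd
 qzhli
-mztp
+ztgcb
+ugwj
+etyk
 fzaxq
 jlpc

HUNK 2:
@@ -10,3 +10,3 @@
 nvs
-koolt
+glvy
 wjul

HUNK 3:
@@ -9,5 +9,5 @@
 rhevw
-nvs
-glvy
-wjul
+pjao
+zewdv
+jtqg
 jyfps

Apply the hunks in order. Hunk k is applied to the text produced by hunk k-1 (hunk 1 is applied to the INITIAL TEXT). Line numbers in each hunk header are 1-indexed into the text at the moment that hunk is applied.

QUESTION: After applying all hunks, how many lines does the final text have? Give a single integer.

Answer: 13

Derivation:
Hunk 1: at line 2 remove [mztp] add [ztgcb,ugwj,etyk] -> 13 lines: hsayq cfvvd qzhli ztgcb ugwj etyk fzaxq jlpc rhevw nvs koolt wjul jyfps
Hunk 2: at line 10 remove [koolt] add [glvy] -> 13 lines: hsayq cfvvd qzhli ztgcb ugwj etyk fzaxq jlpc rhevw nvs glvy wjul jyfps
Hunk 3: at line 9 remove [nvs,glvy,wjul] add [pjao,zewdv,jtqg] -> 13 lines: hsayq cfvvd qzhli ztgcb ugwj etyk fzaxq jlpc rhevw pjao zewdv jtqg jyfps
Final line count: 13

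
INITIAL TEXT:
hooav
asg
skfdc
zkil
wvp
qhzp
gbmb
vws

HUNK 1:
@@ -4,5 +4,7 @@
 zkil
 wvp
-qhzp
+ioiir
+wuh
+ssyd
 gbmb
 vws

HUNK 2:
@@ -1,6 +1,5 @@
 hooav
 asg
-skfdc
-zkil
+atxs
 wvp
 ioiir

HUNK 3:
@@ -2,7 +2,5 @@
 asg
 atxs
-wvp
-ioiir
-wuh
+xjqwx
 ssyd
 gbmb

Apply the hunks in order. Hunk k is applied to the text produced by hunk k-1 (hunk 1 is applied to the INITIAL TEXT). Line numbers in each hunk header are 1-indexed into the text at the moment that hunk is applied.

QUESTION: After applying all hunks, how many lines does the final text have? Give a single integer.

Hunk 1: at line 4 remove [qhzp] add [ioiir,wuh,ssyd] -> 10 lines: hooav asg skfdc zkil wvp ioiir wuh ssyd gbmb vws
Hunk 2: at line 1 remove [skfdc,zkil] add [atxs] -> 9 lines: hooav asg atxs wvp ioiir wuh ssyd gbmb vws
Hunk 3: at line 2 remove [wvp,ioiir,wuh] add [xjqwx] -> 7 lines: hooav asg atxs xjqwx ssyd gbmb vws
Final line count: 7

Answer: 7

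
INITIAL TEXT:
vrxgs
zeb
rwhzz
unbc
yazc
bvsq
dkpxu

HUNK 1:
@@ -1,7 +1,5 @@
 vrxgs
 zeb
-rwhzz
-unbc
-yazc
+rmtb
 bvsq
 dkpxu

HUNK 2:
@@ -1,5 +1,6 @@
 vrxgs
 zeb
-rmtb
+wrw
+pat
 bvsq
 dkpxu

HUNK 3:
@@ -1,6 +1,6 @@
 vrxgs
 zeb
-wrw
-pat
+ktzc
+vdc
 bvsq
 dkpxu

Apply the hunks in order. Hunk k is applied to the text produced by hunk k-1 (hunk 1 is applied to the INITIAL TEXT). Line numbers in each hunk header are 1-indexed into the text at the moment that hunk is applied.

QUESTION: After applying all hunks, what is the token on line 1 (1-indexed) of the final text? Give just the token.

Answer: vrxgs

Derivation:
Hunk 1: at line 1 remove [rwhzz,unbc,yazc] add [rmtb] -> 5 lines: vrxgs zeb rmtb bvsq dkpxu
Hunk 2: at line 1 remove [rmtb] add [wrw,pat] -> 6 lines: vrxgs zeb wrw pat bvsq dkpxu
Hunk 3: at line 1 remove [wrw,pat] add [ktzc,vdc] -> 6 lines: vrxgs zeb ktzc vdc bvsq dkpxu
Final line 1: vrxgs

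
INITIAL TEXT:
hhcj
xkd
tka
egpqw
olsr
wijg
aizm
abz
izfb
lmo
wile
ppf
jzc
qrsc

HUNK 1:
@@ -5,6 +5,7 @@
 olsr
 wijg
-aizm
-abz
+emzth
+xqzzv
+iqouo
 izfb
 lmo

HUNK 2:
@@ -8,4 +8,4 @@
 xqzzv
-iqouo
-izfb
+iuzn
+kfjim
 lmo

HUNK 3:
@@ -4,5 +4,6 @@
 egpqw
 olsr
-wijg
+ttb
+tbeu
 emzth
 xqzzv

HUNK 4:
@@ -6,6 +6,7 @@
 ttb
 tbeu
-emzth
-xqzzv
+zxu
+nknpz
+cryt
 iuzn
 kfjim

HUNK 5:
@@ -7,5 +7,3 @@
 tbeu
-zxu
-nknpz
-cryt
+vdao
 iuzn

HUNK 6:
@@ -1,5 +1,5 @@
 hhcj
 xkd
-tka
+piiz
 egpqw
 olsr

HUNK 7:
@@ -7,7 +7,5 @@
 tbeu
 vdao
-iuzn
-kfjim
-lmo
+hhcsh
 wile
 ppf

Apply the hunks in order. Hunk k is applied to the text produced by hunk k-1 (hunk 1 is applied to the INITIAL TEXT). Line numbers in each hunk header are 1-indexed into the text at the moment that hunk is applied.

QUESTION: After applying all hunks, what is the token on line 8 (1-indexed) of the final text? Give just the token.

Hunk 1: at line 5 remove [aizm,abz] add [emzth,xqzzv,iqouo] -> 15 lines: hhcj xkd tka egpqw olsr wijg emzth xqzzv iqouo izfb lmo wile ppf jzc qrsc
Hunk 2: at line 8 remove [iqouo,izfb] add [iuzn,kfjim] -> 15 lines: hhcj xkd tka egpqw olsr wijg emzth xqzzv iuzn kfjim lmo wile ppf jzc qrsc
Hunk 3: at line 4 remove [wijg] add [ttb,tbeu] -> 16 lines: hhcj xkd tka egpqw olsr ttb tbeu emzth xqzzv iuzn kfjim lmo wile ppf jzc qrsc
Hunk 4: at line 6 remove [emzth,xqzzv] add [zxu,nknpz,cryt] -> 17 lines: hhcj xkd tka egpqw olsr ttb tbeu zxu nknpz cryt iuzn kfjim lmo wile ppf jzc qrsc
Hunk 5: at line 7 remove [zxu,nknpz,cryt] add [vdao] -> 15 lines: hhcj xkd tka egpqw olsr ttb tbeu vdao iuzn kfjim lmo wile ppf jzc qrsc
Hunk 6: at line 1 remove [tka] add [piiz] -> 15 lines: hhcj xkd piiz egpqw olsr ttb tbeu vdao iuzn kfjim lmo wile ppf jzc qrsc
Hunk 7: at line 7 remove [iuzn,kfjim,lmo] add [hhcsh] -> 13 lines: hhcj xkd piiz egpqw olsr ttb tbeu vdao hhcsh wile ppf jzc qrsc
Final line 8: vdao

Answer: vdao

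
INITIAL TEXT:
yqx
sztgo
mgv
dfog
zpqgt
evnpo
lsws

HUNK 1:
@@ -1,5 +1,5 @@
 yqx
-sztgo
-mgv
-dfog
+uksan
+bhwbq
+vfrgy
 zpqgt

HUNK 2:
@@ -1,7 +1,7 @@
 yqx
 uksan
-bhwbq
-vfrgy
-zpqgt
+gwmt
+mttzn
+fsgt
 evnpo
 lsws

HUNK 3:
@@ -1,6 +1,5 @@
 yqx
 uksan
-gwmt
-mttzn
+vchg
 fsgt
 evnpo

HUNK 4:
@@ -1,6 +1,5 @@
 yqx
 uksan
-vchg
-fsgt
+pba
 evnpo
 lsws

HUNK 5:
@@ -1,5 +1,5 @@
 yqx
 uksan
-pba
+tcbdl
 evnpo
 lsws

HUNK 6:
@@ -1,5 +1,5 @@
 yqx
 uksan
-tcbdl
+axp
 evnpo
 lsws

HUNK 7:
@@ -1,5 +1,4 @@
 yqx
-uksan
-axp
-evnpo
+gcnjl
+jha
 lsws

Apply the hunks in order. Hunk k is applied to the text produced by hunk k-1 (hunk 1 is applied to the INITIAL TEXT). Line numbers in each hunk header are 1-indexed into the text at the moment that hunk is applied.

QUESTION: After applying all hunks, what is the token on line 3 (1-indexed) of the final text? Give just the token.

Hunk 1: at line 1 remove [sztgo,mgv,dfog] add [uksan,bhwbq,vfrgy] -> 7 lines: yqx uksan bhwbq vfrgy zpqgt evnpo lsws
Hunk 2: at line 1 remove [bhwbq,vfrgy,zpqgt] add [gwmt,mttzn,fsgt] -> 7 lines: yqx uksan gwmt mttzn fsgt evnpo lsws
Hunk 3: at line 1 remove [gwmt,mttzn] add [vchg] -> 6 lines: yqx uksan vchg fsgt evnpo lsws
Hunk 4: at line 1 remove [vchg,fsgt] add [pba] -> 5 lines: yqx uksan pba evnpo lsws
Hunk 5: at line 1 remove [pba] add [tcbdl] -> 5 lines: yqx uksan tcbdl evnpo lsws
Hunk 6: at line 1 remove [tcbdl] add [axp] -> 5 lines: yqx uksan axp evnpo lsws
Hunk 7: at line 1 remove [uksan,axp,evnpo] add [gcnjl,jha] -> 4 lines: yqx gcnjl jha lsws
Final line 3: jha

Answer: jha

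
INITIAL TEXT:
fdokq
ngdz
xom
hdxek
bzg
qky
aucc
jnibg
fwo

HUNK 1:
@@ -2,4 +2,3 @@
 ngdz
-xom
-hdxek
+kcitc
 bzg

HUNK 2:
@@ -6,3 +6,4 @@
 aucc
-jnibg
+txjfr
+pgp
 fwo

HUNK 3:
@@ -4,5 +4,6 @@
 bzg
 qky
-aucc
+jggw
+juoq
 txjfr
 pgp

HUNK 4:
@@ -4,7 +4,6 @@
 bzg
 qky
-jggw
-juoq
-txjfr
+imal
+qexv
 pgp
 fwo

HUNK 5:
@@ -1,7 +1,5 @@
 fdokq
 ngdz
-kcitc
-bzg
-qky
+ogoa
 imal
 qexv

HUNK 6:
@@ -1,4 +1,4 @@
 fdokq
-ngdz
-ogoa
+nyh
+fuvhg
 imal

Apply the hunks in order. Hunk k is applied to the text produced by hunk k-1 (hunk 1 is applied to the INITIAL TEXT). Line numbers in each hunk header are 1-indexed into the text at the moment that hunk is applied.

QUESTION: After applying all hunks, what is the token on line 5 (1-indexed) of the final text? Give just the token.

Hunk 1: at line 2 remove [xom,hdxek] add [kcitc] -> 8 lines: fdokq ngdz kcitc bzg qky aucc jnibg fwo
Hunk 2: at line 6 remove [jnibg] add [txjfr,pgp] -> 9 lines: fdokq ngdz kcitc bzg qky aucc txjfr pgp fwo
Hunk 3: at line 4 remove [aucc] add [jggw,juoq] -> 10 lines: fdokq ngdz kcitc bzg qky jggw juoq txjfr pgp fwo
Hunk 4: at line 4 remove [jggw,juoq,txjfr] add [imal,qexv] -> 9 lines: fdokq ngdz kcitc bzg qky imal qexv pgp fwo
Hunk 5: at line 1 remove [kcitc,bzg,qky] add [ogoa] -> 7 lines: fdokq ngdz ogoa imal qexv pgp fwo
Hunk 6: at line 1 remove [ngdz,ogoa] add [nyh,fuvhg] -> 7 lines: fdokq nyh fuvhg imal qexv pgp fwo
Final line 5: qexv

Answer: qexv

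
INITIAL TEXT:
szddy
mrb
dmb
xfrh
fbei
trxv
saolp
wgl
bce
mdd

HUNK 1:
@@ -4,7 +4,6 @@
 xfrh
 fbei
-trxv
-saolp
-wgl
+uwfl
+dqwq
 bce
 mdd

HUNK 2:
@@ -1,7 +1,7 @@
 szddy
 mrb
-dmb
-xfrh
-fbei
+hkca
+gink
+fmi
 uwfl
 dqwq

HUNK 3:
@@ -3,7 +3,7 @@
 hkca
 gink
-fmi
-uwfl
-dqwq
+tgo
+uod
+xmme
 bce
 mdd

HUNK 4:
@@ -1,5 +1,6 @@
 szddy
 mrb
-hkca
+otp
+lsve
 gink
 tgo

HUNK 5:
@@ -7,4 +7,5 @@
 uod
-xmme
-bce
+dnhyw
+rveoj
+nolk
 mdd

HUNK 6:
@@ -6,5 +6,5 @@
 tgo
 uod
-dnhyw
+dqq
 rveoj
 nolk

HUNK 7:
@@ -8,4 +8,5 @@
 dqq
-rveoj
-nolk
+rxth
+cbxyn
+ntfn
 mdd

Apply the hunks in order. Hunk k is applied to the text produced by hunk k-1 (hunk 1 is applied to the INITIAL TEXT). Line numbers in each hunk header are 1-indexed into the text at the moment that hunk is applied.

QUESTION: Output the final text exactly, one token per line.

Hunk 1: at line 4 remove [trxv,saolp,wgl] add [uwfl,dqwq] -> 9 lines: szddy mrb dmb xfrh fbei uwfl dqwq bce mdd
Hunk 2: at line 1 remove [dmb,xfrh,fbei] add [hkca,gink,fmi] -> 9 lines: szddy mrb hkca gink fmi uwfl dqwq bce mdd
Hunk 3: at line 3 remove [fmi,uwfl,dqwq] add [tgo,uod,xmme] -> 9 lines: szddy mrb hkca gink tgo uod xmme bce mdd
Hunk 4: at line 1 remove [hkca] add [otp,lsve] -> 10 lines: szddy mrb otp lsve gink tgo uod xmme bce mdd
Hunk 5: at line 7 remove [xmme,bce] add [dnhyw,rveoj,nolk] -> 11 lines: szddy mrb otp lsve gink tgo uod dnhyw rveoj nolk mdd
Hunk 6: at line 6 remove [dnhyw] add [dqq] -> 11 lines: szddy mrb otp lsve gink tgo uod dqq rveoj nolk mdd
Hunk 7: at line 8 remove [rveoj,nolk] add [rxth,cbxyn,ntfn] -> 12 lines: szddy mrb otp lsve gink tgo uod dqq rxth cbxyn ntfn mdd

Answer: szddy
mrb
otp
lsve
gink
tgo
uod
dqq
rxth
cbxyn
ntfn
mdd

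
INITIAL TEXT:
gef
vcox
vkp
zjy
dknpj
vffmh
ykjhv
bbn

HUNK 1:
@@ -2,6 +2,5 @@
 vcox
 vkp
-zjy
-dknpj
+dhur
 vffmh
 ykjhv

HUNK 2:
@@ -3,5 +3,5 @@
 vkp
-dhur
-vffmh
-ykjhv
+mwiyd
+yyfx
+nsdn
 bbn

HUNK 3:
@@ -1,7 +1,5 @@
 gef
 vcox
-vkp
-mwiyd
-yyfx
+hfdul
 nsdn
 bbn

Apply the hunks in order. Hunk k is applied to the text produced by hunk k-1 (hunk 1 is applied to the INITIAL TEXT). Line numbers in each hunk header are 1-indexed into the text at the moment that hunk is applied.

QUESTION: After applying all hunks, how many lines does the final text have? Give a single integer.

Answer: 5

Derivation:
Hunk 1: at line 2 remove [zjy,dknpj] add [dhur] -> 7 lines: gef vcox vkp dhur vffmh ykjhv bbn
Hunk 2: at line 3 remove [dhur,vffmh,ykjhv] add [mwiyd,yyfx,nsdn] -> 7 lines: gef vcox vkp mwiyd yyfx nsdn bbn
Hunk 3: at line 1 remove [vkp,mwiyd,yyfx] add [hfdul] -> 5 lines: gef vcox hfdul nsdn bbn
Final line count: 5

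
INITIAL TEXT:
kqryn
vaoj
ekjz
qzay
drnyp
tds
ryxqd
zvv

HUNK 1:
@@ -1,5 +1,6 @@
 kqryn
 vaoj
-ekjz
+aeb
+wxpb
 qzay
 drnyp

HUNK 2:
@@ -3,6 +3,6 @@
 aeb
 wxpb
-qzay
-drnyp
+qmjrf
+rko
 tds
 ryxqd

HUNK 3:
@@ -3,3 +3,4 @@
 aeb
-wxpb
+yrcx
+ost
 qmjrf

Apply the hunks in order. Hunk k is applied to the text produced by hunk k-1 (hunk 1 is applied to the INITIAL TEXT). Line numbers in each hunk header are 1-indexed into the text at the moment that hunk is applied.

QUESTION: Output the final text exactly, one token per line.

Answer: kqryn
vaoj
aeb
yrcx
ost
qmjrf
rko
tds
ryxqd
zvv

Derivation:
Hunk 1: at line 1 remove [ekjz] add [aeb,wxpb] -> 9 lines: kqryn vaoj aeb wxpb qzay drnyp tds ryxqd zvv
Hunk 2: at line 3 remove [qzay,drnyp] add [qmjrf,rko] -> 9 lines: kqryn vaoj aeb wxpb qmjrf rko tds ryxqd zvv
Hunk 3: at line 3 remove [wxpb] add [yrcx,ost] -> 10 lines: kqryn vaoj aeb yrcx ost qmjrf rko tds ryxqd zvv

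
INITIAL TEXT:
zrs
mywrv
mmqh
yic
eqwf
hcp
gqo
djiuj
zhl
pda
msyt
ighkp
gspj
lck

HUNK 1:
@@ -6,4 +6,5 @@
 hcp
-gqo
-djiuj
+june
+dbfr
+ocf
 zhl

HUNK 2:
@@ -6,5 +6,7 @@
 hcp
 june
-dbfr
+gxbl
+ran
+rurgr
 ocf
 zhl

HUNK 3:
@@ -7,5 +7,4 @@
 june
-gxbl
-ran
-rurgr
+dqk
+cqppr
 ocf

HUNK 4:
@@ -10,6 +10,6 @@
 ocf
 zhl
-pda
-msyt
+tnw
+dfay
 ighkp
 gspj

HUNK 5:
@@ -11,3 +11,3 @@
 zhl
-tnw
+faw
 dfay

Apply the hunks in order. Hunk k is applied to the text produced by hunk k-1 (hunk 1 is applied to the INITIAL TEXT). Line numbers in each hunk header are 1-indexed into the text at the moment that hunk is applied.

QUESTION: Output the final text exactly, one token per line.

Hunk 1: at line 6 remove [gqo,djiuj] add [june,dbfr,ocf] -> 15 lines: zrs mywrv mmqh yic eqwf hcp june dbfr ocf zhl pda msyt ighkp gspj lck
Hunk 2: at line 6 remove [dbfr] add [gxbl,ran,rurgr] -> 17 lines: zrs mywrv mmqh yic eqwf hcp june gxbl ran rurgr ocf zhl pda msyt ighkp gspj lck
Hunk 3: at line 7 remove [gxbl,ran,rurgr] add [dqk,cqppr] -> 16 lines: zrs mywrv mmqh yic eqwf hcp june dqk cqppr ocf zhl pda msyt ighkp gspj lck
Hunk 4: at line 10 remove [pda,msyt] add [tnw,dfay] -> 16 lines: zrs mywrv mmqh yic eqwf hcp june dqk cqppr ocf zhl tnw dfay ighkp gspj lck
Hunk 5: at line 11 remove [tnw] add [faw] -> 16 lines: zrs mywrv mmqh yic eqwf hcp june dqk cqppr ocf zhl faw dfay ighkp gspj lck

Answer: zrs
mywrv
mmqh
yic
eqwf
hcp
june
dqk
cqppr
ocf
zhl
faw
dfay
ighkp
gspj
lck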